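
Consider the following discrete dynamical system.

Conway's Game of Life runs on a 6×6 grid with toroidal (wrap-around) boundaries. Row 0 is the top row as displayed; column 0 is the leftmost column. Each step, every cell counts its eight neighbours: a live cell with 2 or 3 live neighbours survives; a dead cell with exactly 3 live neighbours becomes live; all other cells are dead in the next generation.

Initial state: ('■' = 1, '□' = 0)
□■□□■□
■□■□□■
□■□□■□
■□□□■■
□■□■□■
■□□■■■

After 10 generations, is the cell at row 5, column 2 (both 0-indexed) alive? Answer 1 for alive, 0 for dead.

1

k=0  □■□□■□
■□■□□■
□■□□■□
■□□□■■
□■□■□■
■□□■■■
k=1  □■■□□□
■□■■■■
□■□■■□
□■■■□□
□■■■□□
□■□■□□
k=2  □□□□□■
■□□□□■
□□□□□□
■□□□□□
■□□□■□
■□□■□□
k=3  □□□□■■
■□□□□■
■□□□□■
□□□□□■
■■□□□□
■□□□■□
k=4  □□□□■□
□□□□□□
□□□□■□
□■□□□■
■■□□□□
■■□□■□
k=5  □□□□□■
□□□□□□
□□□□□□
□■□□□■
□□■□□□
■■□□□□
k=6  ■□□□□□
□□□□□□
□□□□□□
□□□□□□
□□■□□□
■■□□□□
k=7  ■■□□□□
□□□□□□
□□□□□□
□□□□□□
□■□□□□
■■□□□□
k=8  ■■□□□□
□□□□□□
□□□□□□
□□□□□□
■■□□□□
□□■□□□
k=9  □■□□□□
□□□□□□
□□□□□□
□□□□□□
□■□□□□
□□■□□□
k=10  □□□□□□
□□□□□□
□□□□□□
□□□□□□
□□□□□□
□■■□□□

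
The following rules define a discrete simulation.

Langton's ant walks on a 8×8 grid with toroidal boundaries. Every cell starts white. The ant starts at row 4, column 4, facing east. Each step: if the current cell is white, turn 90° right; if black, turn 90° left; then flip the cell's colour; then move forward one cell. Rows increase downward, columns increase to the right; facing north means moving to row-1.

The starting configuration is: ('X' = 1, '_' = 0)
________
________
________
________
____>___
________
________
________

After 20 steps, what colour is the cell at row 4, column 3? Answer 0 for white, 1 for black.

0

gen 0: ________
________
________
________
____>___
________
________
________
gen 1: ________
________
________
________
____X___
____v___
________
________
gen 2: ________
________
________
________
____X___
___<X___
________
________
gen 3: ________
________
________
________
___^X___
___XX___
________
________
gen 4: ________
________
________
________
___X>___
___XX___
________
________
gen 5: ________
________
________
____^___
___X____
___XX___
________
________
gen 6: ________
________
________
____X>__
___X____
___XX___
________
________
gen 7: ________
________
________
____XX__
___X_v__
___XX___
________
________
gen 8: ________
________
________
____XX__
___X<X__
___XX___
________
________
gen 9: ________
________
________
____^X__
___XXX__
___XX___
________
________
gen 10: ________
________
________
___<_X__
___XXX__
___XX___
________
________
gen 11: ________
________
___^____
___X_X__
___XXX__
___XX___
________
________
gen 12: ________
________
___X>___
___X_X__
___XXX__
___XX___
________
________
gen 13: ________
________
___XX___
___XvX__
___XXX__
___XX___
________
________
gen 14: ________
________
___XX___
___<XX__
___XXX__
___XX___
________
________
gen 15: ________
________
___XX___
____XX__
___vXX__
___XX___
________
________
gen 16: ________
________
___XX___
____XX__
____>X__
___XX___
________
________
gen 17: ________
________
___XX___
____^X__
_____X__
___XX___
________
________
gen 18: ________
________
___XX___
___<_X__
_____X__
___XX___
________
________
gen 19: ________
________
___^X___
___X_X__
_____X__
___XX___
________
________
gen 20: ________
________
__<_X___
___X_X__
_____X__
___XX___
________
________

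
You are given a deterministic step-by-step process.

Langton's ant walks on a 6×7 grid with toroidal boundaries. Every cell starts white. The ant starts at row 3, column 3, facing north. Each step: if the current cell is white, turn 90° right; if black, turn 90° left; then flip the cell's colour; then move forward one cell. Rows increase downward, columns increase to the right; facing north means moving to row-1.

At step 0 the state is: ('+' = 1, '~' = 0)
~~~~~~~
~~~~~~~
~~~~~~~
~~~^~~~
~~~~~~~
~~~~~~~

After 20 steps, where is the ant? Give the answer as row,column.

5,1

gen 0: ~~~~~~~
~~~~~~~
~~~~~~~
~~~^~~~
~~~~~~~
~~~~~~~
gen 1: ~~~~~~~
~~~~~~~
~~~~~~~
~~~+>~~
~~~~~~~
~~~~~~~
gen 2: ~~~~~~~
~~~~~~~
~~~~~~~
~~~++~~
~~~~v~~
~~~~~~~
gen 3: ~~~~~~~
~~~~~~~
~~~~~~~
~~~++~~
~~~<+~~
~~~~~~~
gen 4: ~~~~~~~
~~~~~~~
~~~~~~~
~~~^+~~
~~~++~~
~~~~~~~
gen 5: ~~~~~~~
~~~~~~~
~~~~~~~
~~<~+~~
~~~++~~
~~~~~~~
gen 6: ~~~~~~~
~~~~~~~
~~^~~~~
~~+~+~~
~~~++~~
~~~~~~~
gen 7: ~~~~~~~
~~~~~~~
~~+>~~~
~~+~+~~
~~~++~~
~~~~~~~
gen 8: ~~~~~~~
~~~~~~~
~~++~~~
~~+v+~~
~~~++~~
~~~~~~~
gen 9: ~~~~~~~
~~~~~~~
~~++~~~
~~<++~~
~~~++~~
~~~~~~~
gen 10: ~~~~~~~
~~~~~~~
~~++~~~
~~~++~~
~~v++~~
~~~~~~~
gen 11: ~~~~~~~
~~~~~~~
~~++~~~
~~~++~~
~<+++~~
~~~~~~~
gen 12: ~~~~~~~
~~~~~~~
~~++~~~
~^~++~~
~++++~~
~~~~~~~
gen 13: ~~~~~~~
~~~~~~~
~~++~~~
~+>++~~
~++++~~
~~~~~~~
gen 14: ~~~~~~~
~~~~~~~
~~++~~~
~++++~~
~+v++~~
~~~~~~~
gen 15: ~~~~~~~
~~~~~~~
~~++~~~
~++++~~
~+~>+~~
~~~~~~~
gen 16: ~~~~~~~
~~~~~~~
~~++~~~
~++^+~~
~+~~+~~
~~~~~~~
gen 17: ~~~~~~~
~~~~~~~
~~++~~~
~+<~+~~
~+~~+~~
~~~~~~~
gen 18: ~~~~~~~
~~~~~~~
~~++~~~
~+~~+~~
~+v~+~~
~~~~~~~
gen 19: ~~~~~~~
~~~~~~~
~~++~~~
~+~~+~~
~<+~+~~
~~~~~~~
gen 20: ~~~~~~~
~~~~~~~
~~++~~~
~+~~+~~
~~+~+~~
~v~~~~~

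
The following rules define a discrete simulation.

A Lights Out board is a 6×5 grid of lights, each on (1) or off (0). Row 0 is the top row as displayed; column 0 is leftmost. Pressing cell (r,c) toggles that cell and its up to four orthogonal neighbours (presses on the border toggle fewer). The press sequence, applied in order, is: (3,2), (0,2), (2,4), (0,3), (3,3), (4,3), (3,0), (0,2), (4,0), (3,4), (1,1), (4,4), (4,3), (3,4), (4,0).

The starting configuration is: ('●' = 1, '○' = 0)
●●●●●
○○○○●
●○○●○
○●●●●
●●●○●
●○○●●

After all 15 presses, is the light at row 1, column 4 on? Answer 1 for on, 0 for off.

[0] ●●●●●
○○○○●
●○○●○
○●●●●
●●●○●
●○○●●
[1] ●●●●●
○○○○●
●○●●○
○○○○●
●●○○●
●○○●●
[2] ●○○○●
○○●○●
●○●●○
○○○○●
●●○○●
●○○●●
[3] ●○○○●
○○●○○
●○●○●
○○○○○
●●○○●
●○○●●
[4] ●○●●○
○○●●○
●○●○●
○○○○○
●●○○●
●○○●●
[5] ●○●●○
○○●●○
●○●●●
○○●●●
●●○●●
●○○●●
[6] ●○●●○
○○●●○
●○●●●
○○●○●
●●●○○
●○○○●
[7] ●○●●○
○○●●○
○○●●●
●●●○●
○●●○○
●○○○●
[8] ●●○○○
○○○●○
○○●●●
●●●○●
○●●○○
●○○○●
[9] ●●○○○
○○○●○
○○●●●
○●●○●
●○●○○
○○○○●
[10] ●●○○○
○○○●○
○○●●○
○●●●○
●○●○●
○○○○●
[11] ●○○○○
●●●●○
○●●●○
○●●●○
●○●○●
○○○○●
[12] ●○○○○
●●●●○
○●●●○
○●●●●
●○●●○
○○○○○
[13] ●○○○○
●●●●○
○●●●○
○●●○●
●○○○●
○○○●○
[14] ●○○○○
●●●●○
○●●●●
○●●●○
●○○○○
○○○●○
[15] ●○○○○
●●●●○
○●●●●
●●●●○
○●○○○
●○○●○

0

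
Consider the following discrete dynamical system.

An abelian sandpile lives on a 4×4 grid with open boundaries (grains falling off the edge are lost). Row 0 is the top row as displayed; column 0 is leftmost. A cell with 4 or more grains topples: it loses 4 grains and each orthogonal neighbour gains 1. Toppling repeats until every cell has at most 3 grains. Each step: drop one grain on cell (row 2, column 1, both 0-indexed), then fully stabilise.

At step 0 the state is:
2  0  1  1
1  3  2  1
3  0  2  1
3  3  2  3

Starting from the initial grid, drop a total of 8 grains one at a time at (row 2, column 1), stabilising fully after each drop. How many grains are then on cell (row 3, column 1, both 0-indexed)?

0

step 0: 2  0  1  1
1  3  2  1
3  0  2  1
3  3  2  3
step 1: 2  0  1  1
1  3  2  1
3  1  2  1
3  3  2  3
step 2: 2  0  1  1
1  3  2  1
3  2  2  1
3  3  2  3
step 3: 2  0  1  1
1  3  2  1
3  3  2  1
3  3  2  3
step 4: 2  1  1  1
3  0  3  1
1  3  3  1
1  1  3  3
step 5: 2  1  2  1
3  2  0  2
2  1  2  3
1  3  1  0
step 6: 2  1  2  1
3  2  0  2
2  2  2  3
1  3  1  0
step 7: 2  1  2  1
3  2  0  2
2  3  2  3
1  3  1  0
step 8: 2  1  2  1
3  3  0  2
3  1  3  3
2  0  2  0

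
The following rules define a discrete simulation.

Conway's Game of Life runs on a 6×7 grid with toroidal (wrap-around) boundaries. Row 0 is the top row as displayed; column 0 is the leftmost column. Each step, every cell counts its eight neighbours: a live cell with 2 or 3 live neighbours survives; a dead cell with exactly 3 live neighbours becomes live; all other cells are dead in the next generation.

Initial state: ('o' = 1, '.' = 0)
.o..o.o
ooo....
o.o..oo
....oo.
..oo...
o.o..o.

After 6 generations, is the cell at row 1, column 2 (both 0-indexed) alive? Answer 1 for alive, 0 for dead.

0

0) .o..o.o
ooo....
o.o..oo
....oo.
..oo...
o.o..o.
1) ...o.oo
..oo...
o.oooo.
.oo.oo.
.ooo.oo
o.o.ooo
2) oo.....
.o.....
.....oo
.......
.......
.......
3) oo.....
.o....o
.......
.......
.......
.......
4) oo.....
.o.....
.......
.......
.......
.......
5) oo.....
oo.....
.......
.......
.......
.......
6) oo.....
oo.....
.......
.......
.......
.......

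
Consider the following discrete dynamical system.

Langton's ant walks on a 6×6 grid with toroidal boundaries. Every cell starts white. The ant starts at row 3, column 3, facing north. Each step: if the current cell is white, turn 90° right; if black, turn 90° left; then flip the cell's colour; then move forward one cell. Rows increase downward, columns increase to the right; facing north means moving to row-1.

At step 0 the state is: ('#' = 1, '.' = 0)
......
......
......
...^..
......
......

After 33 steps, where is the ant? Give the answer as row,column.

5,2

gen 0: ......
......
......
...^..
......
......
gen 1: ......
......
......
...#>.
......
......
gen 2: ......
......
......
...##.
....v.
......
gen 3: ......
......
......
...##.
...<#.
......
gen 4: ......
......
......
...^#.
...##.
......
gen 5: ......
......
......
..<.#.
...##.
......
gen 6: ......
......
..^...
..#.#.
...##.
......
gen 7: ......
......
..#>..
..#.#.
...##.
......
gen 8: ......
......
..##..
..#v#.
...##.
......
gen 9: ......
......
..##..
..<##.
...##.
......
gen 10: ......
......
..##..
...##.
..v##.
......
gen 11: ......
......
..##..
...##.
.<###.
......
gen 12: ......
......
..##..
.^.##.
.####.
......
gen 13: ......
......
..##..
.#>##.
.####.
......
gen 14: ......
......
..##..
.####.
.#v##.
......
gen 15: ......
......
..##..
.####.
.#.>#.
......
gen 16: ......
......
..##..
.##^#.
.#..#.
......
gen 17: ......
......
..##..
.#<.#.
.#..#.
......
gen 18: ......
......
..##..
.#..#.
.#v.#.
......
gen 19: ......
......
..##..
.#..#.
.<#.#.
......
gen 20: ......
......
..##..
.#..#.
..#.#.
.v....
gen 21: ......
......
..##..
.#..#.
..#.#.
<#....
gen 22: ......
......
..##..
.#..#.
^.#.#.
##....
gen 23: ......
......
..##..
.#..#.
#>#.#.
##....
gen 24: ......
......
..##..
.#..#.
###.#.
#v....
gen 25: ......
......
..##..
.#..#.
###.#.
#.>...
gen 26: ..v...
......
..##..
.#..#.
###.#.
#.#...
gen 27: .<#...
......
..##..
.#..#.
###.#.
#.#...
gen 28: .##...
......
..##..
.#..#.
###.#.
#^#...
gen 29: .##...
......
..##..
.#..#.
###.#.
##>...
gen 30: .##...
......
..##..
.#..#.
##^.#.
##....
gen 31: .##...
......
..##..
.#..#.
#<..#.
##....
gen 32: .##...
......
..##..
.#..#.
#...#.
#v....
gen 33: .##...
......
..##..
.#..#.
#...#.
#.>...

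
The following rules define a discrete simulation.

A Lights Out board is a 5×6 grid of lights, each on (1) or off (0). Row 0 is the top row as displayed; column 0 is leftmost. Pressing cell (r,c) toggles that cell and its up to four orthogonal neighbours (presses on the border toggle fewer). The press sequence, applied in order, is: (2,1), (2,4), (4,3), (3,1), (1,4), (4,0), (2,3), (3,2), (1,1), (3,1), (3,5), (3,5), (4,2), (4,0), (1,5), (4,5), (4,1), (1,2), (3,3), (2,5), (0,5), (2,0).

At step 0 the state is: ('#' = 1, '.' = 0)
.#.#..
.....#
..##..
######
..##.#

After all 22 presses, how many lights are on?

k=0  .#.#..
.....#
..##..
######
..##.#
k=1  .#.#..
.#...#
##.#..
#.####
..##.#
k=2  .#.#..
.#..##
##..##
#.##.#
..##.#
k=3  .#.#..
.#..##
##..##
#.#..#
....##
k=4  .#.#..
.#..##
#...##
.#...#
.#..##
k=5  .#.##.
.#.#..
#....#
.#...#
.#..##
k=6  .#.##.
.#.#..
#....#
##...#
#...##
k=7  .#.##.
.#....
#.####
##.#.#
#...##
k=8  .#.##.
.#....
#..###
#.#..#
#.#.##
k=9  ...##.
#.#...
##.###
#.#..#
#.#.##
k=10  ...##.
#.#...
#..###
.#...#
###.##
k=11  ...##.
#.#...
#..##.
.#..#.
###.#.
k=12  ...##.
#.#...
#..###
.#...#
###.##
k=13  ...##.
#.#...
#..###
.##..#
#..###
k=14  ...##.
#.#...
#..###
###..#
.#.###
k=15  ...###
#.#.##
#..##.
###..#
.#.###
k=16  ...###
#.#.##
#..##.
###...
.#.#..
k=17  ...###
#.#.##
#..##.
#.#...
#.##..
k=18  ..####
##.###
#.###.
#.#...
#.##..
k=19  ..####
##.###
#.#.#.
#..##.
#.#...
k=20  ..####
##.##.
#.#..#
#..###
#.#...
k=21  ..##..
##.###
#.#..#
#..###
#.#...
k=22  ..##..
.#.###
.##..#
...###
#.#...

14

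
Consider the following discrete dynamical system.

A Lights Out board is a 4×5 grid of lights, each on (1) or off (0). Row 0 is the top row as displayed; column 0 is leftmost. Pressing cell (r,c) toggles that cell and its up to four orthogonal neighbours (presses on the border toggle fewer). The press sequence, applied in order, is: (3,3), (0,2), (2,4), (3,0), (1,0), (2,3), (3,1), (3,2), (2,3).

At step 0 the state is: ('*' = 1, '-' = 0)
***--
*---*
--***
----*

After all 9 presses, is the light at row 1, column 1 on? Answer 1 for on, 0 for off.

k=0  ***--
*---*
--***
----*
k=1  ***--
*---*
--*-*
--**-
k=2  *--*-
*-*-*
--*-*
--**-
k=3  *--*-
*-*--
--**-
--***
k=4  *--*-
*-*--
*-**-
*****
k=5  ---*-
-**--
--**-
*****
k=6  ---*-
-***-
----*
***-*
k=7  ---*-
-***-
-*--*
----*
k=8  ---*-
-***-
-**-*
-****
k=9  ---*-
-**--
-*-*-
-**-*

1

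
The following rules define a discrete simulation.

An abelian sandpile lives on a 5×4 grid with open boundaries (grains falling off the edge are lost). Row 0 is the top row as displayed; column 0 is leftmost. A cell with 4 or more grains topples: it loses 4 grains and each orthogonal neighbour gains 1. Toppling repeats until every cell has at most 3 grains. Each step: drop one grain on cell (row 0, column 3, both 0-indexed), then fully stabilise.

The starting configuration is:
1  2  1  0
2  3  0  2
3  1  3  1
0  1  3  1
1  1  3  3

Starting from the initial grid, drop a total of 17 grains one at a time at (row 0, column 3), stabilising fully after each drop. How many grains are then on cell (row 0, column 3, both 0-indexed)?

3

[0] 1  2  1  0
2  3  0  2
3  1  3  1
0  1  3  1
1  1  3  3
[1] 1  2  1  1
2  3  0  2
3  1  3  1
0  1  3  1
1  1  3  3
[2] 1  2  1  2
2  3  0  2
3  1  3  1
0  1  3  1
1  1  3  3
[3] 1  2  1  3
2  3  0  2
3  1  3  1
0  1  3  1
1  1  3  3
[4] 1  2  2  0
2  3  0  3
3  1  3  1
0  1  3  1
1  1  3  3
[5] 1  2  2  1
2  3  0  3
3  1  3  1
0  1  3  1
1  1  3  3
[6] 1  2  2  2
2  3  0  3
3  1  3  1
0  1  3  1
1  1  3  3
[7] 1  2  2  3
2  3  0  3
3  1  3  1
0  1  3  1
1  1  3  3
[8] 1  2  3  1
2  3  1  0
3  1  3  2
0  1  3  1
1  1  3  3
[9] 1  2  3  2
2  3  1  0
3  1  3  2
0  1  3  1
1  1  3  3
[10] 1  2  3  3
2  3  1  0
3  1  3  2
0  1  3  1
1  1  3  3
[11] 1  3  0  1
2  3  2  1
3  1  3  2
0  1  3  1
1  1  3  3
[12] 1  3  0  2
2  3  2  1
3  1  3  2
0  1  3  1
1  1  3  3
[13] 1  3  0  3
2  3  2  1
3  1  3  2
0  1  3  1
1  1  3  3
[14] 1  3  1  0
2  3  2  2
3  1  3  2
0  1  3  1
1  1  3  3
[15] 1  3  1  1
2  3  2  2
3  1  3  2
0  1  3  1
1  1  3  3
[16] 1  3  1  2
2  3  2  2
3  1  3  2
0  1  3  1
1  1  3  3
[17] 1  3  1  3
2  3  2  2
3  1  3  2
0  1  3  1
1  1  3  3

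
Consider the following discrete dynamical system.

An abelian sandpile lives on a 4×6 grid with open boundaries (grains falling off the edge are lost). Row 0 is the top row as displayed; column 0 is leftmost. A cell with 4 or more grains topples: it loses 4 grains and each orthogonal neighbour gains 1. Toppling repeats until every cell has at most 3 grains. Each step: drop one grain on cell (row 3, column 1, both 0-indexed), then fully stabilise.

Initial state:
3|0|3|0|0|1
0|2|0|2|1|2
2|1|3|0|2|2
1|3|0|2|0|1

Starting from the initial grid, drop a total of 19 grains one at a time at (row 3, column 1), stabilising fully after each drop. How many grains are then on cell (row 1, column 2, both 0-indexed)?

2

[0] 3|0|3|0|0|1
0|2|0|2|1|2
2|1|3|0|2|2
1|3|0|2|0|1
[1] 3|0|3|0|0|1
0|2|0|2|1|2
2|2|3|0|2|2
2|0|1|2|0|1
[2] 3|0|3|0|0|1
0|2|0|2|1|2
2|2|3|0|2|2
2|1|1|2|0|1
[3] 3|0|3|0|0|1
0|2|0|2|1|2
2|2|3|0|2|2
2|2|1|2|0|1
[4] 3|0|3|0|0|1
0|2|0|2|1|2
2|2|3|0|2|2
2|3|1|2|0|1
[5] 3|0|3|0|0|1
0|2|0|2|1|2
2|3|3|0|2|2
3|0|2|2|0|1
[6] 3|0|3|0|0|1
0|2|0|2|1|2
2|3|3|0|2|2
3|1|2|2|0|1
[7] 3|0|3|0|0|1
0|2|0|2|1|2
2|3|3|0|2|2
3|2|2|2|0|1
[8] 3|0|3|0|0|1
0|2|0|2|1|2
2|3|3|0|2|2
3|3|2|2|0|1
[9] 3|0|3|0|0|1
1|3|1|2|1|2
0|2|1|1|2|2
1|3|0|3|0|1
[10] 3|0|3|0|0|1
1|3|1|2|1|2
0|3|1|1|2|2
2|0|1|3|0|1
[11] 3|0|3|0|0|1
1|3|1|2|1|2
0|3|1|1|2|2
2|1|1|3|0|1
[12] 3|0|3|0|0|1
1|3|1|2|1|2
0|3|1|1|2|2
2|2|1|3|0|1
[13] 3|0|3|0|0|1
1|3|1|2|1|2
0|3|1|1|2|2
2|3|1|3|0|1
[14] 3|1|3|0|0|1
2|0|2|2|1|2
1|1|2|1|2|2
3|1|2|3|0|1
[15] 3|1|3|0|0|1
2|0|2|2|1|2
1|1|2|1|2|2
3|2|2|3|0|1
[16] 3|1|3|0|0|1
2|0|2|2|1|2
1|1|2|1|2|2
3|3|2|3|0|1
[17] 3|1|3|0|0|1
2|0|2|2|1|2
2|2|2|1|2|2
0|1|3|3|0|1
[18] 3|1|3|0|0|1
2|0|2|2|1|2
2|2|2|1|2|2
0|2|3|3|0|1
[19] 3|1|3|0|0|1
2|0|2|2|1|2
2|2|2|1|2|2
0|3|3|3|0|1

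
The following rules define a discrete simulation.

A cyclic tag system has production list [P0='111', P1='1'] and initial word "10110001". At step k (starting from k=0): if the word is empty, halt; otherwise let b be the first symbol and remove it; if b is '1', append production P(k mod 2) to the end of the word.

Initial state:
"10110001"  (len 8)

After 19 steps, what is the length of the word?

t=0: "10110001"  (len 8)
t=1: "0110001111"  (len 10)
t=2: "110001111"  (len 9)
t=3: "10001111111"  (len 11)
t=4: "00011111111"  (len 11)
t=5: "0011111111"  (len 10)
t=6: "011111111"  (len 9)
t=7: "11111111"  (len 8)
t=8: "11111111"  (len 8)
t=9: "1111111111"  (len 10)
t=10: "1111111111"  (len 10)
t=11: "111111111111"  (len 12)
t=12: "111111111111"  (len 12)
t=13: "11111111111111"  (len 14)
t=14: "11111111111111"  (len 14)
t=15: "1111111111111111"  (len 16)
t=16: "1111111111111111"  (len 16)
t=17: "111111111111111111"  (len 18)
t=18: "111111111111111111"  (len 18)
t=19: "11111111111111111111"  (len 20)

20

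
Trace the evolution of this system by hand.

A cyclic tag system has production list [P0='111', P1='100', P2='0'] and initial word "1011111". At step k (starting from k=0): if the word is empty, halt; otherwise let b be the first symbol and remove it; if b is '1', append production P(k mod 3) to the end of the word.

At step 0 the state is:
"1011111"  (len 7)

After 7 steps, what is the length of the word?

[0] "1011111"  (len 7)
[1] "011111111"  (len 9)
[2] "11111111"  (len 8)
[3] "11111110"  (len 8)
[4] "1111110111"  (len 10)
[5] "111110111100"  (len 12)
[6] "111101111000"  (len 12)
[7] "11101111000111"  (len 14)

14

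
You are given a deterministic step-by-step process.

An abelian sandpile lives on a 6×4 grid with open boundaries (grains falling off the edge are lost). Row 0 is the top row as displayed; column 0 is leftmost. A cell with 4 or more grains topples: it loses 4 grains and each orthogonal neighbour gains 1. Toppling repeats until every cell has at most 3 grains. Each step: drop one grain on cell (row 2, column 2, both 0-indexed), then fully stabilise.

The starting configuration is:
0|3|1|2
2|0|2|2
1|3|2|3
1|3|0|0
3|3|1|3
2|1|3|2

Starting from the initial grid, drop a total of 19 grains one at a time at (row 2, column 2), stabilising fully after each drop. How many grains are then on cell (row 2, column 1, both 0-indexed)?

[0] 0|3|1|2
2|0|2|2
1|3|2|3
1|3|0|0
3|3|1|3
2|1|3|2
[1] 0|3|1|2
2|0|2|2
1|3|3|3
1|3|0|0
3|3|1|3
2|1|3|2
[2] 0|3|1|2
2|1|3|3
2|1|2|0
3|1|2|1
0|1|2|3
3|2|3|2
[3] 0|3|1|2
2|1|3|3
2|1|3|0
3|1|2|1
0|1|2|3
3|2|3|2
[4] 0|3|2|3
2|2|1|0
2|2|1|2
3|1|3|1
0|1|2|3
3|2|3|2
[5] 0|3|2|3
2|2|1|0
2|2|2|2
3|1|3|1
0|1|2|3
3|2|3|2
[6] 0|3|2|3
2|2|1|0
2|2|3|2
3|1|3|1
0|1|2|3
3|2|3|2
[7] 0|3|2|3
2|2|2|0
2|3|1|3
3|2|0|2
0|1|3|3
3|2|3|2
[8] 0|3|2|3
2|2|2|0
2|3|2|3
3|2|0|2
0|1|3|3
3|2|3|2
[9] 0|3|2|3
2|2|2|0
2|3|3|3
3|2|0|2
0|1|3|3
3|2|3|2
[10] 0|3|2|3
2|3|3|1
3|0|2|0
3|3|1|3
0|1|3|3
3|2|3|2
[11] 0|3|2|3
2|3|3|1
3|0|3|0
3|3|1|3
0|1|3|3
3|2|3|2
[12] 1|1|1|0
3|1|2|3
3|2|1|1
3|3|2|3
0|1|3|3
3|2|3|2
[13] 1|1|1|0
3|1|2|3
3|2|2|1
3|3|2|3
0|1|3|3
3|2|3|2
[14] 1|1|1|0
3|1|2|3
3|2|3|1
3|3|2|3
0|1|3|3
3|2|3|2
[15] 1|1|1|0
3|1|3|3
3|3|0|2
3|3|3|3
0|1|3|3
3|2|3|2
[16] 1|1|1|0
3|1|3|3
3|3|1|2
3|3|3|3
0|1|3|3
3|2|3|2
[17] 1|1|1|0
3|1|3|3
3|3|2|2
3|3|3|3
0|1|3|3
3|2|3|2
[18] 1|1|1|0
3|1|3|3
3|3|3|2
3|3|3|3
0|1|3|3
3|2|3|2
[19] 2|2|2|1
1|1|3|1
3|1|2|2
2|1|2|3
3|2|0|3
0|1|3|0

1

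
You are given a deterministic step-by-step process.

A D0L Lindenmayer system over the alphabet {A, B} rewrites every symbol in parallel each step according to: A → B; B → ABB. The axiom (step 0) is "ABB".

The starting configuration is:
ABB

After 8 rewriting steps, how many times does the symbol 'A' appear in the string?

985

0) ABB
1) BABBABB
2) ABBBABBABBBABBABB
3) BABBABBABBBABBABBBABBABBABBBABBABBBABBABB
4) ABBBABBABBBABBABBBABBABBABBBABBABBBABBABBABBBABBABBBABBABBBABBABBABBBABBABBBABBABBABBBABBABBBABBABB
5) BABBABBABBBABBABBBABBABBABBBABBABBBABBABBABBBABBABBBABBABB…ABBBABBABBBABBABBBABBABBABBBABBABBBABBABBABBBABBABBBABBABB  (len 239)
6) ABBBABBABBBABBABBBABBABBABBBABBABBBABBABBABBBABBABBBABBABB…ABBBABBABBBABBABBBABBABBABBBABBABBBABBABBABBBABBABBBABBABB  (len 577)
7) BABBABBABBBABBABBBABBABBABBBABBABBBABBABBABBBABBABBBABBABB…ABBBABBABBBABBABBBABBABBABBBABBABBBABBABBABBBABBABBBABBABB  (len 1393)
8) ABBBABBABBBABBABBBABBABBABBBABBABBBABBABBABBBABBABBBABBABB…ABBBABBABBBABBABBBABBABBABBBABBABBBABBABBABBBABBABBBABBABB  (len 3363)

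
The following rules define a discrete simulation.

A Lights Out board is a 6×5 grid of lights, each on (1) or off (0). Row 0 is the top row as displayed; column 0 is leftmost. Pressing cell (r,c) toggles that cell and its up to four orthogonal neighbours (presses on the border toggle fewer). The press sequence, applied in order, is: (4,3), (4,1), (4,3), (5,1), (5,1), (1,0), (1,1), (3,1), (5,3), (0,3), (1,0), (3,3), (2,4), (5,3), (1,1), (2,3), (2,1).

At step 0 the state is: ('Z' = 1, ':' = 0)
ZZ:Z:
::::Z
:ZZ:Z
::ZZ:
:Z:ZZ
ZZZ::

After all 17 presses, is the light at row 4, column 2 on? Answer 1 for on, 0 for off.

1

gen 0: ZZ:Z:
::::Z
:ZZ:Z
::ZZ:
:Z:ZZ
ZZZ::
gen 1: ZZ:Z:
::::Z
:ZZ:Z
::Z::
:ZZ::
ZZZZ:
gen 2: ZZ:Z:
::::Z
:ZZ:Z
:ZZ::
Z::::
Z:ZZ:
gen 3: ZZ:Z:
::::Z
:ZZ:Z
:ZZZ:
Z:ZZZ
Z:Z::
gen 4: ZZ:Z:
::::Z
:ZZ:Z
:ZZZ:
ZZZZZ
:Z:::
gen 5: ZZ:Z:
::::Z
:ZZ:Z
:ZZZ:
Z:ZZZ
Z:Z::
gen 6: :Z:Z:
ZZ::Z
ZZZ:Z
:ZZZ:
Z:ZZZ
Z:Z::
gen 7: :::Z:
::Z:Z
Z:Z:Z
:ZZZ:
Z:ZZZ
Z:Z::
gen 8: :::Z:
::Z:Z
ZZZ:Z
Z::Z:
ZZZZZ
Z:Z::
gen 9: :::Z:
::Z:Z
ZZZ:Z
Z::Z:
ZZZ:Z
Z::ZZ
gen 10: ::Z:Z
::ZZZ
ZZZ:Z
Z::Z:
ZZZ:Z
Z::ZZ
gen 11: Z:Z:Z
ZZZZZ
:ZZ:Z
Z::Z:
ZZZ:Z
Z::ZZ
gen 12: Z:Z:Z
ZZZZZ
:ZZZZ
Z:Z:Z
ZZZZZ
Z::ZZ
gen 13: Z:Z:Z
ZZZZ:
:ZZ::
Z:Z::
ZZZZZ
Z::ZZ
gen 14: Z:Z:Z
ZZZZ:
:ZZ::
Z:Z::
ZZZ:Z
Z:Z::
gen 15: ZZZ:Z
:::Z:
::Z::
Z:Z::
ZZZ:Z
Z:Z::
gen 16: ZZZ:Z
:::::
:::ZZ
Z:ZZ:
ZZZ:Z
Z:Z::
gen 17: ZZZ:Z
:Z:::
ZZZZZ
ZZZZ:
ZZZ:Z
Z:Z::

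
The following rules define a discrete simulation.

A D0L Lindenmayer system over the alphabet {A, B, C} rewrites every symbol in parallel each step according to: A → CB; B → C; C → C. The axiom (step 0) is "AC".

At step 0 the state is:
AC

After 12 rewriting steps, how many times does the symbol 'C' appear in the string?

[0] AC
[1] CBC
[2] CCC
[3] CCC
[4] CCC
[5] CCC
[6] CCC
[7] CCC
[8] CCC
[9] CCC
[10] CCC
[11] CCC
[12] CCC

3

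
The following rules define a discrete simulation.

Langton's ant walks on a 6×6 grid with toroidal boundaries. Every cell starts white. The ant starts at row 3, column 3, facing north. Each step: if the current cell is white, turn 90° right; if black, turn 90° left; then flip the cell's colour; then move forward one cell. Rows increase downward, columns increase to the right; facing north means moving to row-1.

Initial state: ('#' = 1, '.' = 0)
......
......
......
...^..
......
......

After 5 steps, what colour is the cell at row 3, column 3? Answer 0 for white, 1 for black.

0

0) ......
......
......
...^..
......
......
1) ......
......
......
...#>.
......
......
2) ......
......
......
...##.
....v.
......
3) ......
......
......
...##.
...<#.
......
4) ......
......
......
...^#.
...##.
......
5) ......
......
......
..<.#.
...##.
......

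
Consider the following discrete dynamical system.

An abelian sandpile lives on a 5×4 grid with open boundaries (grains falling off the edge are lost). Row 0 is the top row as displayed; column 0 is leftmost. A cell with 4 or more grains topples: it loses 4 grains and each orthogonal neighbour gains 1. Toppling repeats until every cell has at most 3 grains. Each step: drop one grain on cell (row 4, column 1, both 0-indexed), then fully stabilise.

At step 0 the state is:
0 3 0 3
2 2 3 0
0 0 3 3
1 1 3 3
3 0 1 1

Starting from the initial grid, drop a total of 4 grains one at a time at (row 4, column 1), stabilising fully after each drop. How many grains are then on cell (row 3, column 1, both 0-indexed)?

t=0: 0 3 0 3
2 2 3 0
0 0 3 3
1 1 3 3
3 0 1 1
t=1: 0 3 0 3
2 2 3 0
0 0 3 3
1 1 3 3
3 1 1 1
t=2: 0 3 0 3
2 2 3 0
0 0 3 3
1 1 3 3
3 2 1 1
t=3: 0 3 0 3
2 2 3 0
0 0 3 3
1 1 3 3
3 3 1 1
t=4: 0 3 0 3
2 2 3 0
0 0 3 3
2 2 3 3
0 1 2 1

2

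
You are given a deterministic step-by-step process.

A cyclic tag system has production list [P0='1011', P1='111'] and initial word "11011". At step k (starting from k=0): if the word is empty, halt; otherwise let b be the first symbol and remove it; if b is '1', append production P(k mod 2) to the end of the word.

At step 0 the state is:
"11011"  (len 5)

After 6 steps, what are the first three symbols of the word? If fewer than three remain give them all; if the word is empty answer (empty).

t=0: "11011"  (len 5)
t=1: "10111011"  (len 8)
t=2: "0111011111"  (len 10)
t=3: "111011111"  (len 9)
t=4: "11011111111"  (len 11)
t=5: "10111111111011"  (len 14)
t=6: "0111111111011111"  (len 16)

011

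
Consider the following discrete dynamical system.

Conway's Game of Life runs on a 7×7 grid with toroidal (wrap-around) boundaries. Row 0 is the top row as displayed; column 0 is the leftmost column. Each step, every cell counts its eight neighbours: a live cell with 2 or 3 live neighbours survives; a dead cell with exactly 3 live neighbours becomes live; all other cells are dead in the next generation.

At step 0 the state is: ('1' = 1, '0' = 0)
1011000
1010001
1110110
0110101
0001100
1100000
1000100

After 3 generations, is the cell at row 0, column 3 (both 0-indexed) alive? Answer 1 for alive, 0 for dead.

0

t=0: 1011000
1010001
1110110
0110101
0001100
1100000
1000100
t=1: 1011000
0000110
0000100
0000001
0001110
1101100
1011001
t=2: 1010010
0000110
0000100
0001000
1011011
1100000
0000001
t=3: 0000110
0001111
0001110
0011011
1011101
0110010
0000001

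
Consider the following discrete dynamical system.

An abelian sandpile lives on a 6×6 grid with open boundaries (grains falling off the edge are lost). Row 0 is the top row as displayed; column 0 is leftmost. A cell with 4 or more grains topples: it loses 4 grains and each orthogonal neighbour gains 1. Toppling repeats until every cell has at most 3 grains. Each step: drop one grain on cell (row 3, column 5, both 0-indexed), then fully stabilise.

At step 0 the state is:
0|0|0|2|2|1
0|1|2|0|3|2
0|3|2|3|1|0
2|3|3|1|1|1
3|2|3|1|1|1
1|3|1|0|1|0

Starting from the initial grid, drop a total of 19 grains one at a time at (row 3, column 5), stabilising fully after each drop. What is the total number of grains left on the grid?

k=0  0|0|0|2|2|1
0|1|2|0|3|2
0|3|2|3|1|0
2|3|3|1|1|1
3|2|3|1|1|1
1|3|1|0|1|0
k=1  0|0|0|2|2|1
0|1|2|0|3|2
0|3|2|3|1|0
2|3|3|1|1|2
3|2|3|1|1|1
1|3|1|0|1|0
k=2  0|0|0|2|2|1
0|1|2|0|3|2
0|3|2|3|1|0
2|3|3|1|1|3
3|2|3|1|1|1
1|3|1|0|1|0
k=3  0|0|0|2|2|1
0|1|2|0|3|2
0|3|2|3|1|1
2|3|3|1|2|0
3|2|3|1|1|2
1|3|1|0|1|0
k=4  0|0|0|2|2|1
0|1|2|0|3|2
0|3|2|3|1|1
2|3|3|1|2|1
3|2|3|1|1|2
1|3|1|0|1|0
k=5  0|0|0|2|2|1
0|1|2|0|3|2
0|3|2|3|1|1
2|3|3|1|2|2
3|2|3|1|1|2
1|3|1|0|1|0
k=6  0|0|0|2|2|1
0|1|2|0|3|2
0|3|2|3|1|1
2|3|3|1|2|3
3|2|3|1|1|2
1|3|1|0|1|0
k=7  0|0|0|2|2|1
0|1|2|0|3|2
0|3|2|3|1|2
2|3|3|1|3|0
3|2|3|1|1|3
1|3|1|0|1|0
k=8  0|0|0|2|2|1
0|1|2|0|3|2
0|3|2|3|1|2
2|3|3|1|3|1
3|2|3|1|1|3
1|3|1|0|1|0
k=9  0|0|0|2|2|1
0|1|2|0|3|2
0|3|2|3|1|2
2|3|3|1|3|2
3|2|3|1|1|3
1|3|1|0|1|0
k=10  0|0|0|2|2|1
0|1|2|0|3|2
0|3|2|3|1|2
2|3|3|1|3|3
3|2|3|1|1|3
1|3|1|0|1|0
k=11  0|0|0|2|2|1
0|1|2|0|3|2
0|3|2|3|2|3
2|3|3|2|0|2
3|2|3|1|3|0
1|3|1|0|1|1
k=12  0|0|0|2|2|1
0|1|2|0|3|2
0|3|2|3|2|3
2|3|3|2|0|3
3|2|3|1|3|0
1|3|1|0|1|1
k=13  0|0|0|2|2|1
0|1|2|0|3|3
0|3|2|3|3|0
2|3|3|2|1|1
3|2|3|1|3|1
1|3|1|0|1|1
k=14  0|0|0|2|2|1
0|1|2|0|3|3
0|3|2|3|3|0
2|3|3|2|1|2
3|2|3|1|3|1
1|3|1|0|1|1
k=15  0|0|0|2|2|1
0|1|2|0|3|3
0|3|2|3|3|0
2|3|3|2|1|3
3|2|3|1|3|1
1|3|1|0|1|1
k=16  0|0|0|2|2|1
0|1|2|0|3|3
0|3|2|3|3|1
2|3|3|2|2|0
3|2|3|1|3|2
1|3|1|0|1|1
k=17  0|0|0|2|2|1
0|1|2|0|3|3
0|3|2|3|3|1
2|3|3|2|2|1
3|2|3|1|3|2
1|3|1|0|1|1
k=18  0|0|0|2|2|1
0|1|2|0|3|3
0|3|2|3|3|1
2|3|3|2|2|2
3|2|3|1|3|2
1|3|1|0|1|1
k=19  0|0|0|2|2|1
0|1|2|0|3|3
0|3|2|3|3|1
2|3|3|2|2|3
3|2|3|1|3|2
1|3|1|0|1|1

62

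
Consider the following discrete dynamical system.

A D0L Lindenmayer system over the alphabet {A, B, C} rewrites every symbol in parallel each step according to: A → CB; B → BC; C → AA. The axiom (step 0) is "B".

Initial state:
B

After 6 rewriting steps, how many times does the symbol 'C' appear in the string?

step 0: B
step 1: BC
step 2: BCAA
step 3: BCAACBCB
step 4: BCAACBCBAABCAABC
step 5: BCAACBCBAABCAABCCBCBBCAACBCBBCAA
step 6: BCAACBCBAABCAABCCBCBBCAACBCBBCAAAABCAABCBCAACBCBAABCAABCBCAACBCB

21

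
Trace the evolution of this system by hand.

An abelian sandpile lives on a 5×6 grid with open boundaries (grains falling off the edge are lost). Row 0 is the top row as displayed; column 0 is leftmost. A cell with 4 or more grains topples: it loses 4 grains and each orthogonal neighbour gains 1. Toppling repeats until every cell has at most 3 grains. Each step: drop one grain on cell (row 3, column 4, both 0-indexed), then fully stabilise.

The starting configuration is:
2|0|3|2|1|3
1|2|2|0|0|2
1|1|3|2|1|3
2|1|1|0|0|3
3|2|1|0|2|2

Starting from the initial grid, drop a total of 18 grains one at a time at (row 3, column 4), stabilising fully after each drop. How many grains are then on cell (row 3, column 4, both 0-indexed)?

k=0  2|0|3|2|1|3
1|2|2|0|0|2
1|1|3|2|1|3
2|1|1|0|0|3
3|2|1|0|2|2
k=1  2|0|3|2|1|3
1|2|2|0|0|2
1|1|3|2|1|3
2|1|1|0|1|3
3|2|1|0|2|2
k=2  2|0|3|2|1|3
1|2|2|0|0|2
1|1|3|2|1|3
2|1|1|0|2|3
3|2|1|0|2|2
k=3  2|0|3|2|1|3
1|2|2|0|0|2
1|1|3|2|1|3
2|1|1|0|3|3
3|2|1|0|2|2
k=4  2|0|3|2|1|3
1|2|2|0|0|3
1|1|3|2|3|0
2|1|1|1|1|1
3|2|1|0|3|3
k=5  2|0|3|2|1|3
1|2|2|0|0|3
1|1|3|2|3|0
2|1|1|1|2|1
3|2|1|0|3|3
k=6  2|0|3|2|1|3
1|2|2|0|0|3
1|1|3|2|3|0
2|1|1|1|3|1
3|2|1|0|3|3
k=7  2|0|3|2|1|3
1|2|2|0|1|3
1|1|3|3|0|1
2|1|1|2|2|3
3|2|1|1|1|0
k=8  2|0|3|2|1|3
1|2|2|0|1|3
1|1|3|3|0|1
2|1|1|2|3|3
3|2|1|1|1|0
k=9  2|0|3|2|1|3
1|2|2|0|1|3
1|1|3|3|1|2
2|1|1|3|1|0
3|2|1|1|2|1
k=10  2|0|3|2|1|3
1|2|2|0|1|3
1|1|3|3|1|2
2|1|1|3|2|0
3|2|1|1|2|1
k=11  2|0|3|2|1|3
1|2|2|0|1|3
1|1|3|3|1|2
2|1|1|3|3|0
3|2|1|1|2|1
k=12  2|0|3|2|1|3
1|2|3|1|1|3
1|2|0|1|3|2
2|1|3|1|1|1
3|2|1|2|3|1
k=13  2|0|3|2|1|3
1|2|3|1|1|3
1|2|0|1|3|2
2|1|3|1|2|1
3|2|1|2|3|1
k=14  2|0|3|2|1|3
1|2|3|1|1|3
1|2|0|1|3|2
2|1|3|1|3|1
3|2|1|2|3|1
k=15  2|0|3|2|1|3
1|2|3|1|2|3
1|2|0|2|0|3
2|1|3|2|2|2
3|2|1|3|0|2
k=16  2|0|3|2|1|3
1|2|3|1|2|3
1|2|0|2|0|3
2|1|3|2|3|2
3|2|1|3|0|2
k=17  2|0|3|2|1|3
1|2|3|1|2|3
1|2|0|2|1|3
2|1|3|3|0|3
3|2|1|3|1|2
k=18  2|0|3|2|1|3
1|2|3|1|2|3
1|2|0|2|1|3
2|1|3|3|1|3
3|2|1|3|1|2

1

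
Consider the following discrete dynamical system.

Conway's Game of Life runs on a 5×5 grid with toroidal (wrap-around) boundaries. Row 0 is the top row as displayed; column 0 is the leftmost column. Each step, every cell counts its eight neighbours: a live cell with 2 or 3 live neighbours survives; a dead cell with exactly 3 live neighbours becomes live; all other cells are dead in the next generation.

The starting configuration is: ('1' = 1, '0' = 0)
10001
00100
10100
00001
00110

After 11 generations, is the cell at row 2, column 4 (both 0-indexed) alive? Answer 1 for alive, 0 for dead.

t=0: 10001
00100
10100
00001
00110
t=1: 01101
10011
01010
01101
10010
t=2: 01100
00000
01000
01001
00000
t=3: 00000
01100
10000
10000
11100
t=4: 10000
01000
10000
10001
11000
t=5: 10000
11000
11001
00001
01000
t=6: 10000
00000
01001
01001
10000
t=7: 00000
10000
00000
01001
11001
t=8: 01001
00000
10000
01001
01001
t=9: 00000
10000
10000
01001
01111
t=10: 11111
00000
11001
01001
01111
t=11: 00000
00000
01001
00000
00000

1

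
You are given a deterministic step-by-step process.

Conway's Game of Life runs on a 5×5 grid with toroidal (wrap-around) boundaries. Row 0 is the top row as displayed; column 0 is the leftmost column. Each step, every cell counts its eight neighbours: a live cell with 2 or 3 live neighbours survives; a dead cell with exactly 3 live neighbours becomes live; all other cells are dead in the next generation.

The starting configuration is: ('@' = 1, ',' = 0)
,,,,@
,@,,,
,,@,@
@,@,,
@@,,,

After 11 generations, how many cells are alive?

2

step 0: ,,,,@
,@,,,
,,@,@
@,@,,
@@,,,
step 1: ,@,,,
@,,@,
@,@@,
@,@@@
@@,,@
step 2: ,@@,,
@,,@,
@,,,,
,,,,,
,,,,,
step 3: ,@@,,
@,@,@
,,,,@
,,,,,
,,,,,
step 4: @@@@,
@,@,@
@,,@@
,,,,,
,,,,,
step 5: @,@@,
,,,,,
@@,@,
,,,,@
,@@,,
step 6: ,,@@,
@,,@,
@,,,@
,,,@@
@@@,@
step 7: ,,,,,
@@@@,
@,,,,
,,@,,
@@,,,
step 8: ,,,,@
@@@,@
@,,@@
@,,,,
,@,,,
step 9: ,,@@@
,@@,,
,,@@,
@@,,,
@,,,,
step 10: @,@@@
,@,,@
@,,@,
@@@,@
@,@@,
step 11: ,,,,,
,@,,,
,,,@,
,,,,,
,,,,,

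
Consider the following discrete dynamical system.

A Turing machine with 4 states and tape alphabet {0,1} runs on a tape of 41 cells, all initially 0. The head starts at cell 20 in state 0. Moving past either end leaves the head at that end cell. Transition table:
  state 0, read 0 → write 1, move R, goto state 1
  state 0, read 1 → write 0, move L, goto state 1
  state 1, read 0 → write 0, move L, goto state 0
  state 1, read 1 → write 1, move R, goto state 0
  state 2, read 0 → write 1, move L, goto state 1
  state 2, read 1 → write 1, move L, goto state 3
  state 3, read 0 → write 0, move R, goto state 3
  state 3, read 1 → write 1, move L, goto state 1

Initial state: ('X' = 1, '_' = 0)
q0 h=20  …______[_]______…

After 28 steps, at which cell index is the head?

6

0) q0 h=20  …______[_]______…
1) q1 h=21  …_____X[_]______…
2) q0 h=20  …______[X]______…
3) q1 h=19  …______[_]______…
4) q0 h=18  …______[_]______…
5) q1 h=19  …_____X[_]______…
6) q0 h=18  …______[X]______…
7) q1 h=17  …______[_]______…
8) q0 h=16  …______[_]______…
9) q1 h=17  …_____X[_]______…
10) q0 h=16  …______[X]______…
11) q1 h=15  …______[_]______…
12) q0 h=14  …______[_]______…
13) q1 h=15  …_____X[_]______…
14) q0 h=14  …______[X]______…
15) q1 h=13  …______[_]______…
16) q0 h=12  …______[_]______…
17) q1 h=13  …_____X[_]______…
18) q0 h=12  …______[X]______…
19) q1 h=11  …______[_]______…
20) q0 h=10  …______[_]______…
21) q1 h=11  …_____X[_]______…
22) q0 h=10  …______[X]______…
23) q1 h= 9  …______[_]______…
24) q0 h= 8  …______[_]______…
25) q1 h= 9  …_____X[_]______…
26) q0 h= 8  …______[X]______…
27) q1 h= 7  …______[_]______…
28) q0 h= 6  |______[_]______…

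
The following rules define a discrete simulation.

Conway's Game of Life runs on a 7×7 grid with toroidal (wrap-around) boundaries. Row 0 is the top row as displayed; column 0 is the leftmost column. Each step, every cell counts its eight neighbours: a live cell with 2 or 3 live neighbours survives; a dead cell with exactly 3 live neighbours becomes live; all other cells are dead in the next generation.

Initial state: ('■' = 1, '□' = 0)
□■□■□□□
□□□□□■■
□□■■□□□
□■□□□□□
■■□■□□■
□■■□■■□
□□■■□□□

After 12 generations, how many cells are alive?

7

gen 0: □■□■□□□
□□□□□■■
□□■■□□□
□■□□□□□
■■□■□□■
□■■□■■□
□□■■□□□
gen 1: □□□■■□□
□□□■■□□
□□■□□□□
□■□■□□□
□□□■■■■
□□□□■■■
□□□□□□□
gen 2: □□□■■□□
□□■□■□□
□□■□■□□
□□□■□■□
■□■■□□■
□□□■□□■
□□□■□□□
gen 3: □□■□■□□
□□■□■■□
□□■□■■□
□■□□□■■
■□■■□■■
■□□■■□■
□□■■□□□
gen 4: □■■□■■□
□■■□□□□
□■■□□□□
□■□□□□□
□□■■□□□
■□□□□□□
□■■□□■□
gen 5: ■□□□■■□
■□□□□□□
■□□□□□□
□■□■□□□
□■■□□□□
□□□■□□□
■□■■■■■
gen 6: ■□□□□□□
■■□□□□□
■■□□□□□
■■□□□□□
□■□■□□□
■□□□□■■
■■■□□□□
gen 7: □□■□□□■
□□□□□□■
□□■□□□■
□□□□□□□
□■■□□□□
□□□□□□■
□□□□□□□
gen 8: □□□□□□□
■□□□□■■
□□□□□□□
□■■□□□□
□□□□□□□
□□□□□□□
□□□□□□□
gen 9: □□□□□□■
□□□□□□■
■■□□□□■
□□□□□□□
□□□□□□□
□□□□□□□
□□□□□□□
gen 10: □□□□□□□
□□□□□■■
■□□□□□■
■□□□□□□
□□□□□□□
□□□□□□□
□□□□□□□
gen 11: □□□□□□□
■□□□□■■
■□□□□■□
■□□□□□■
□□□□□□□
□□□□□□□
□□□□□□□
gen 12: □□□□□□■
■□□□□■□
□■□□□■□
■□□□□□■
□□□□□□□
□□□□□□□
□□□□□□□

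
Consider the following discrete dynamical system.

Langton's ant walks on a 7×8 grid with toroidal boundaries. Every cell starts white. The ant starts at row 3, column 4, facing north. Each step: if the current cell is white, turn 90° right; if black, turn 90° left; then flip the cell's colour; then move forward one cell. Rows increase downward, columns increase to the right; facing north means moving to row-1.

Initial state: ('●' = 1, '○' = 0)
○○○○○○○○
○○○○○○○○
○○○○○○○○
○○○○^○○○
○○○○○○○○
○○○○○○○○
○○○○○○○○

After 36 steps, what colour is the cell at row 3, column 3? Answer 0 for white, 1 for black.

0

step 0: ○○○○○○○○
○○○○○○○○
○○○○○○○○
○○○○^○○○
○○○○○○○○
○○○○○○○○
○○○○○○○○
step 1: ○○○○○○○○
○○○○○○○○
○○○○○○○○
○○○○●>○○
○○○○○○○○
○○○○○○○○
○○○○○○○○
step 2: ○○○○○○○○
○○○○○○○○
○○○○○○○○
○○○○●●○○
○○○○○v○○
○○○○○○○○
○○○○○○○○
step 3: ○○○○○○○○
○○○○○○○○
○○○○○○○○
○○○○●●○○
○○○○<●○○
○○○○○○○○
○○○○○○○○
step 4: ○○○○○○○○
○○○○○○○○
○○○○○○○○
○○○○^●○○
○○○○●●○○
○○○○○○○○
○○○○○○○○
step 5: ○○○○○○○○
○○○○○○○○
○○○○○○○○
○○○<○●○○
○○○○●●○○
○○○○○○○○
○○○○○○○○
step 6: ○○○○○○○○
○○○○○○○○
○○○^○○○○
○○○●○●○○
○○○○●●○○
○○○○○○○○
○○○○○○○○
step 7: ○○○○○○○○
○○○○○○○○
○○○●>○○○
○○○●○●○○
○○○○●●○○
○○○○○○○○
○○○○○○○○
step 8: ○○○○○○○○
○○○○○○○○
○○○●●○○○
○○○●v●○○
○○○○●●○○
○○○○○○○○
○○○○○○○○
step 9: ○○○○○○○○
○○○○○○○○
○○○●●○○○
○○○<●●○○
○○○○●●○○
○○○○○○○○
○○○○○○○○
step 10: ○○○○○○○○
○○○○○○○○
○○○●●○○○
○○○○●●○○
○○○v●●○○
○○○○○○○○
○○○○○○○○
step 11: ○○○○○○○○
○○○○○○○○
○○○●●○○○
○○○○●●○○
○○<●●●○○
○○○○○○○○
○○○○○○○○
step 12: ○○○○○○○○
○○○○○○○○
○○○●●○○○
○○^○●●○○
○○●●●●○○
○○○○○○○○
○○○○○○○○
step 13: ○○○○○○○○
○○○○○○○○
○○○●●○○○
○○●>●●○○
○○●●●●○○
○○○○○○○○
○○○○○○○○
step 14: ○○○○○○○○
○○○○○○○○
○○○●●○○○
○○●●●●○○
○○●v●●○○
○○○○○○○○
○○○○○○○○
step 15: ○○○○○○○○
○○○○○○○○
○○○●●○○○
○○●●●●○○
○○●○>●○○
○○○○○○○○
○○○○○○○○
step 16: ○○○○○○○○
○○○○○○○○
○○○●●○○○
○○●●^●○○
○○●○○●○○
○○○○○○○○
○○○○○○○○
step 17: ○○○○○○○○
○○○○○○○○
○○○●●○○○
○○●<○●○○
○○●○○●○○
○○○○○○○○
○○○○○○○○
step 18: ○○○○○○○○
○○○○○○○○
○○○●●○○○
○○●○○●○○
○○●v○●○○
○○○○○○○○
○○○○○○○○
step 19: ○○○○○○○○
○○○○○○○○
○○○●●○○○
○○●○○●○○
○○<●○●○○
○○○○○○○○
○○○○○○○○
step 20: ○○○○○○○○
○○○○○○○○
○○○●●○○○
○○●○○●○○
○○○●○●○○
○○v○○○○○
○○○○○○○○
step 21: ○○○○○○○○
○○○○○○○○
○○○●●○○○
○○●○○●○○
○○○●○●○○
○<●○○○○○
○○○○○○○○
step 22: ○○○○○○○○
○○○○○○○○
○○○●●○○○
○○●○○●○○
○^○●○●○○
○●●○○○○○
○○○○○○○○
step 23: ○○○○○○○○
○○○○○○○○
○○○●●○○○
○○●○○●○○
○●>●○●○○
○●●○○○○○
○○○○○○○○
step 24: ○○○○○○○○
○○○○○○○○
○○○●●○○○
○○●○○●○○
○●●●○●○○
○●v○○○○○
○○○○○○○○
step 25: ○○○○○○○○
○○○○○○○○
○○○●●○○○
○○●○○●○○
○●●●○●○○
○●○>○○○○
○○○○○○○○
step 26: ○○○○○○○○
○○○○○○○○
○○○●●○○○
○○●○○●○○
○●●●○●○○
○●○●○○○○
○○○v○○○○
step 27: ○○○○○○○○
○○○○○○○○
○○○●●○○○
○○●○○●○○
○●●●○●○○
○●○●○○○○
○○<●○○○○
step 28: ○○○○○○○○
○○○○○○○○
○○○●●○○○
○○●○○●○○
○●●●○●○○
○●^●○○○○
○○●●○○○○
step 29: ○○○○○○○○
○○○○○○○○
○○○●●○○○
○○●○○●○○
○●●●○●○○
○●●>○○○○
○○●●○○○○
step 30: ○○○○○○○○
○○○○○○○○
○○○●●○○○
○○●○○●○○
○●●^○●○○
○●●○○○○○
○○●●○○○○
step 31: ○○○○○○○○
○○○○○○○○
○○○●●○○○
○○●○○●○○
○●<○○●○○
○●●○○○○○
○○●●○○○○
step 32: ○○○○○○○○
○○○○○○○○
○○○●●○○○
○○●○○●○○
○●○○○●○○
○●v○○○○○
○○●●○○○○
step 33: ○○○○○○○○
○○○○○○○○
○○○●●○○○
○○●○○●○○
○●○○○●○○
○●○>○○○○
○○●●○○○○
step 34: ○○○○○○○○
○○○○○○○○
○○○●●○○○
○○●○○●○○
○●○○○●○○
○●○●○○○○
○○●v○○○○
step 35: ○○○○○○○○
○○○○○○○○
○○○●●○○○
○○●○○●○○
○●○○○●○○
○●○●○○○○
○○●○>○○○
step 36: ○○○○v○○○
○○○○○○○○
○○○●●○○○
○○●○○●○○
○●○○○●○○
○●○●○○○○
○○●○●○○○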